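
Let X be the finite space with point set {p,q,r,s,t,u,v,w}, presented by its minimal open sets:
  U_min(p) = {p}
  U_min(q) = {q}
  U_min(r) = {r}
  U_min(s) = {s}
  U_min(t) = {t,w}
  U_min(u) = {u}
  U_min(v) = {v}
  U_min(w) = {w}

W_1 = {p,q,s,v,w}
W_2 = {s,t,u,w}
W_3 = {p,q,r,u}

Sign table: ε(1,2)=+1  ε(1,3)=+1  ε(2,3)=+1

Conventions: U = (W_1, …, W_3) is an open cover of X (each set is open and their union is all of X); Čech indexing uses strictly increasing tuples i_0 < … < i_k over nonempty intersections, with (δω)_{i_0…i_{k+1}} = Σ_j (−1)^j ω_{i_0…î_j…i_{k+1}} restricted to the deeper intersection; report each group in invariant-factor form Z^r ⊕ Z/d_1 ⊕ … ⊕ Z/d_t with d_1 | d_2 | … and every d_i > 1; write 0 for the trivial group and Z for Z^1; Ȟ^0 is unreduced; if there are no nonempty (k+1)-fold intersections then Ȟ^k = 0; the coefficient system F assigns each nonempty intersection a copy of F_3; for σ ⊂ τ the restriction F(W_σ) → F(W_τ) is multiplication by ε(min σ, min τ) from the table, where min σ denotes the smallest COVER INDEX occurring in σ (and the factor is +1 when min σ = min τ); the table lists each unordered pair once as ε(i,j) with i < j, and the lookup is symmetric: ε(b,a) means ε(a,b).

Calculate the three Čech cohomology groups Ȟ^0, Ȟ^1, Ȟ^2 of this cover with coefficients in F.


Ȟ^0(U;F) ≅ Z/3, Ȟ^1(U;F) ≅ Z/3 and Ȟ^2(U;F) ≅ 0

nonempty overlaps:
  W12={s,w} W13={p,q} W23={u}
C dims 3,3; δ0: rk_F3 2
degree 0: 3−2−0 = 1 → Ȟ^0 ≅ Z/3
degree 1: 3−0−2 = 1 → Ȟ^1 ≅ Z/3
degree 2: 0−0−0 = 0 → Ȟ^2 ≅ 0


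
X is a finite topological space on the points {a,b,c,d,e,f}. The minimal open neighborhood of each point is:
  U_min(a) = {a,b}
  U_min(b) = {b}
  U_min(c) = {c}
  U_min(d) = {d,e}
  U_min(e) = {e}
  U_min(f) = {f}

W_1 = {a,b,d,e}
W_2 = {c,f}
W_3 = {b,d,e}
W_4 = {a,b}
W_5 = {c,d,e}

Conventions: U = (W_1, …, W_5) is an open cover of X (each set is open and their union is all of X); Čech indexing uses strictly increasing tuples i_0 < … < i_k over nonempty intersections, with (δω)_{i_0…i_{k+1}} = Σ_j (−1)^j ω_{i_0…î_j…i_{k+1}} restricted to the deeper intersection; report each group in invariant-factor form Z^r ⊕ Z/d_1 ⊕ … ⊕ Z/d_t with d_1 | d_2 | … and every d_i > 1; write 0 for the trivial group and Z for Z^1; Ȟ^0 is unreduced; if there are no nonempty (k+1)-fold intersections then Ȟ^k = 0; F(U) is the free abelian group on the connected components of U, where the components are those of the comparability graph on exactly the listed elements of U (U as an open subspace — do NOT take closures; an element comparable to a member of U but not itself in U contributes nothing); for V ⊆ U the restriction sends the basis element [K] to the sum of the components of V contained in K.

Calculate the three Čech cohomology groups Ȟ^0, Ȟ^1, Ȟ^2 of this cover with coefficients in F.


intersection data:
  W13={b,d,e} W14={a,b} W15={d,e} W25={c} W34={b} W35={d,e}
  W134={b} W135={d,e}
components per intersection:
  W1: {a,b} {d,e}
  W2: {c} {f}
  W3: {b} {d,e}
  W4: {a,b}
  W5: {c} {d,e}
  W13: {b} {d,e}
  W14: {a,b}
  W15: {d,e}
  W25: {c}
  W34: {b}
  W35: {d,e}
  W134: {b}
  W135: {d,e}
C dims 9,7,2; δ0: rk 5, SNF 1^5; δ1: rk 2, SNF 1^2
Ȟ^0 = (9 − 5) − 0 = 4, so Ȟ^0 ≅ Z^4
Ȟ^1 = (7 − 2) − 5 = 0, so Ȟ^1 ≅ 0
Ȟ^2 = (2 − 0) − 2 = 0, so Ȟ^2 ≅ 0

Ȟ^0 ≅ Z^4,  Ȟ^1 ≅ 0,  Ȟ^2 ≅ 0


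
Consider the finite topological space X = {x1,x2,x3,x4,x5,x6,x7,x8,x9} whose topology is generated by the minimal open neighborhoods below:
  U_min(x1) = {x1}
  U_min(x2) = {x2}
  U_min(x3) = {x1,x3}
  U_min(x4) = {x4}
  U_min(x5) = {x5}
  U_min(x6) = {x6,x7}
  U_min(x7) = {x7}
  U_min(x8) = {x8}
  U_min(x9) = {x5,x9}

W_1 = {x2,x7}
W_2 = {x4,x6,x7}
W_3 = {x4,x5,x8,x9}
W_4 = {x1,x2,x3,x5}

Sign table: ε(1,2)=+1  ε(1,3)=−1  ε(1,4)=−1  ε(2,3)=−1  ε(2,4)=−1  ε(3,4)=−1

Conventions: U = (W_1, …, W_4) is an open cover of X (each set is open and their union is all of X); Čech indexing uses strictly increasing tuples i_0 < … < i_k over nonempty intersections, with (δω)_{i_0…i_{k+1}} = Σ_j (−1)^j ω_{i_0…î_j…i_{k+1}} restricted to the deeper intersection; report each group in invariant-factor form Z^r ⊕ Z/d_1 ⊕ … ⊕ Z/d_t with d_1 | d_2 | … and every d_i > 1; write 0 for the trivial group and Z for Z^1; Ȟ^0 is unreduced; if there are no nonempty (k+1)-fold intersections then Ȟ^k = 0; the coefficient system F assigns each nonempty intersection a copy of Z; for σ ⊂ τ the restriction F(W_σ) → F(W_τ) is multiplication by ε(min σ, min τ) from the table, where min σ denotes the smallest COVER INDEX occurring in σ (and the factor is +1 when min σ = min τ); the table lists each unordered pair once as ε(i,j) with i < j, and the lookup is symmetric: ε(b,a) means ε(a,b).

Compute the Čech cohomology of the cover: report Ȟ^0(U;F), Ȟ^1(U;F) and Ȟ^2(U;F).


nerve simplices:
  W12={x7} W14={x2} W23={x4} W34={x5}
C dims 4,4; δ0: rk 4, SNF 1^3·2
degree 0: 4−4−0 = 0 → Ȟ^0 ≅ 0
degree 1: 4−0−4 = 0 plus torsion [2] → Ȟ^1 ≅ Z/2
degree 2: 0−0−0 = 0 → Ȟ^2 ≅ 0

Ȟ^0 ≅ 0, Ȟ^1 ≅ Z/2 and Ȟ^2 ≅ 0


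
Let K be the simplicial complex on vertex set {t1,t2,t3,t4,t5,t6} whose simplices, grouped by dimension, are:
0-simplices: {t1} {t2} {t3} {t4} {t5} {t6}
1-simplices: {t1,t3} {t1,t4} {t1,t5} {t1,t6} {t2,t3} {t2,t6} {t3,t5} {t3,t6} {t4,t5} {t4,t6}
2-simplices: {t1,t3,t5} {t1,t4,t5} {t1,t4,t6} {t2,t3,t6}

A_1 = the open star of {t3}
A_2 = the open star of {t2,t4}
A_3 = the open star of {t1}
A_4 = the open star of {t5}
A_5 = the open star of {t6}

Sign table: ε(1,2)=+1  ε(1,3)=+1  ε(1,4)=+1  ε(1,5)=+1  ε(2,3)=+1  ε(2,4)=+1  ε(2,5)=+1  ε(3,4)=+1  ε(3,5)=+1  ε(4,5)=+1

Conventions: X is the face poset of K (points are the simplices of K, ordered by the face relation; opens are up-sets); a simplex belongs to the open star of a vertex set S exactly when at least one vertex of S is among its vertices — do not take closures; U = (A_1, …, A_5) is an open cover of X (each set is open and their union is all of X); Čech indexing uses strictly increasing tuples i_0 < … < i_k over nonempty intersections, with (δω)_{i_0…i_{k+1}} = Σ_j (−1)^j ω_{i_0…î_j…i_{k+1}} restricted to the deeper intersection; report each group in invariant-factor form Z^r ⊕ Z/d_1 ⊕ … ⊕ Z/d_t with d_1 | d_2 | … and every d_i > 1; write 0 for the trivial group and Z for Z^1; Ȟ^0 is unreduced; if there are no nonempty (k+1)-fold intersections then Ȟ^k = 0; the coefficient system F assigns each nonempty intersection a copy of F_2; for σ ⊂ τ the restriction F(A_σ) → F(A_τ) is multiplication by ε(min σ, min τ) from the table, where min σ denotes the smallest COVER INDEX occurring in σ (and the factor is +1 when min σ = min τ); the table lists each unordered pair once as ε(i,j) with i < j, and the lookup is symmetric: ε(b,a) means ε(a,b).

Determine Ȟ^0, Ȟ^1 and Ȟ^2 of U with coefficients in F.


Ȟ^0 ≅ Z/2; Ȟ^1 ≅ Z/2; Ȟ^2 ≅ 0

nerve simplices:
  A1={{t3},{t1,t3},{t2,t3},{t3,t5},{t3,t6},{t1,t3,t5},{t2,t3,t6}} A2={{t2},{t4},{t1,t4},{t2,t3},{t2,t6},{t4,t5},{t4,t6},{t1,t4,t5},{t1,t4,t6},{t2,t3,t6}} A3={{t1},{t1,t3},{t1,t4},{t1,t5},{t1,t6},{t1,t3,t5},{t1,t4,t5},{t1,t4,t6}} A4={{t5},{t1,t5},{t3,t5},{t4,t5},{t1,t3,t5},{t1,t4,t5}} A5={{t6},{t1,t6},{t2,t6},{t3,t6},{t4,t6},{t1,t4,t6},{t2,t3,t6}}
  A12={{t2,t3},{t2,t3,t6}} A13={{t1,t3},{t1,t3,t5}} A14={{t3,t5},{t1,t3,t5}} A15={{t3,t6},{t2,t3,t6}} A23={{t1,t4},{t1,t4,t5},{t1,t4,t6}} A24={{t4,t5},{t1,t4,t5}} A25={{t2,t6},{t4,t6},{t1,t4,t6},{t2,t3,t6}} A34={{t1,t5},{t1,t3,t5},{t1,t4,t5}} A35={{t1,t6},{t1,t4,t6}}
  A125={{t2,t3,t6}} A134={{t1,t3,t5}} A234={{t1,t4,t5}} A235={{t1,t4,t6}}
C dims 5,9,4; δ0: rk_F2 4; δ1: rk_F2 4
degree 0: 5−4−0 = 1 → Ȟ^0 ≅ Z/2
degree 1: 9−4−4 = 1 → Ȟ^1 ≅ Z/2
degree 2: 4−0−4 = 0 → Ȟ^2 ≅ 0


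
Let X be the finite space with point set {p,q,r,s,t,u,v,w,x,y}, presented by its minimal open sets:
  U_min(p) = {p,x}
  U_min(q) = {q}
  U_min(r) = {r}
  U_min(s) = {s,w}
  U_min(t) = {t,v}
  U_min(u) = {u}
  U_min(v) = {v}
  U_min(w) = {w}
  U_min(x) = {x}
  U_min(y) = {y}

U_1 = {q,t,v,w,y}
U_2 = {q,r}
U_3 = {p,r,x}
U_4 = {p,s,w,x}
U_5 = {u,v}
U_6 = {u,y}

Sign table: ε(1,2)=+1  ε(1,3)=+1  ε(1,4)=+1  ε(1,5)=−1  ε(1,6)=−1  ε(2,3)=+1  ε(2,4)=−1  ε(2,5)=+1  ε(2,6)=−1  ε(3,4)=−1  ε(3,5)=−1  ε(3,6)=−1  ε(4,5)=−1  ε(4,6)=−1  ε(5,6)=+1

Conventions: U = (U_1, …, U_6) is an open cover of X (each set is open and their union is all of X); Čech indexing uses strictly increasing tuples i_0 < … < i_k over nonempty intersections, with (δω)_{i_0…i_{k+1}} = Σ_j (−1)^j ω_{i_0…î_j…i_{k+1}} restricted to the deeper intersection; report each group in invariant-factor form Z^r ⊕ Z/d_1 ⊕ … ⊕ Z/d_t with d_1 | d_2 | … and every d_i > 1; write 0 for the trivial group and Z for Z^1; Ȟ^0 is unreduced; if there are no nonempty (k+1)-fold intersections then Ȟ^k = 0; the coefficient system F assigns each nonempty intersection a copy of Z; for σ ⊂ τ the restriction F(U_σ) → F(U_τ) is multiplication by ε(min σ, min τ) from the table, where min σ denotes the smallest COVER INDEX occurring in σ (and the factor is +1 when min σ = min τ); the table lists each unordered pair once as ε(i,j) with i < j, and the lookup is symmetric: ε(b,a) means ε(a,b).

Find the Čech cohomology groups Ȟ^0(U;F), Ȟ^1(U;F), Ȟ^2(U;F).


cover nerve:
  U12={q} U14={w} U15={v} U16={y} U23={r} U34={p,x} U56={u}
C dims 6,7; δ0: rk 6, SNF 1^5·2
Ȟ^0: (6−6)−0=0 ⇒ 0
Ȟ^1: (7−0)−6=1 plus torsion [2] ⇒ Z ⊕ Z/2
Ȟ^2: (0−0)−0=0 ⇒ 0

Ȟ^0(U;F) ≅ 0, Ȟ^1(U;F) ≅ Z ⊕ Z/2, Ȟ^2(U;F) ≅ 0


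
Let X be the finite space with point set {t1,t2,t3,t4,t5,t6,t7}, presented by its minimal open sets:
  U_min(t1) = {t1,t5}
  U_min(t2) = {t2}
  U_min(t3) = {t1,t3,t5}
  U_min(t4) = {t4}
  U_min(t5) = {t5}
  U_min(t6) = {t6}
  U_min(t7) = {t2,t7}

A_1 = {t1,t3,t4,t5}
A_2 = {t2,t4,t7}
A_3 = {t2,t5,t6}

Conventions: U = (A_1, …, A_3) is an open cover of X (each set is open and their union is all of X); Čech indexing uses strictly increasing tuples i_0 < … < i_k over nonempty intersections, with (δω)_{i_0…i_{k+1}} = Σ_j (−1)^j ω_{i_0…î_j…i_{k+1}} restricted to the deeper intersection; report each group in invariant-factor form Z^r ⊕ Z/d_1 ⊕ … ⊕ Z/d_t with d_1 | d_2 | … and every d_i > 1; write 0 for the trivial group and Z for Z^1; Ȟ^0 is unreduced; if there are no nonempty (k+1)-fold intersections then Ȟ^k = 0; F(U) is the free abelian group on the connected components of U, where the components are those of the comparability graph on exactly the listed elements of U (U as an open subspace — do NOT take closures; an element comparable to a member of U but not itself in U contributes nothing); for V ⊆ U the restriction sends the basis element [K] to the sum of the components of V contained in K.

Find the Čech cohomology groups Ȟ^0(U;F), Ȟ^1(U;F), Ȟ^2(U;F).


Ȟ^0(U;F) ≅ Z^4; Ȟ^1(U;F) ≅ 0; Ȟ^2(U;F) ≅ 0

nonempty overlaps:
  A12={t4} A13={t5} A23={t2}
components per intersection:
  A1: {t1,t3,t5} {t4}
  A2: {t2,t7} {t4}
  A3: {t2} {t5} {t6}
  A12: {t4}
  A13: {t5}
  A23: {t2}
C dims 7,3; δ0: rk 3, SNF 1^3
degree 0: 7−3−0 = 4 → Ȟ^0 ≅ Z^4
degree 1: 3−0−3 = 0 → Ȟ^1 ≅ 0
degree 2: 0−0−0 = 0 → Ȟ^2 ≅ 0


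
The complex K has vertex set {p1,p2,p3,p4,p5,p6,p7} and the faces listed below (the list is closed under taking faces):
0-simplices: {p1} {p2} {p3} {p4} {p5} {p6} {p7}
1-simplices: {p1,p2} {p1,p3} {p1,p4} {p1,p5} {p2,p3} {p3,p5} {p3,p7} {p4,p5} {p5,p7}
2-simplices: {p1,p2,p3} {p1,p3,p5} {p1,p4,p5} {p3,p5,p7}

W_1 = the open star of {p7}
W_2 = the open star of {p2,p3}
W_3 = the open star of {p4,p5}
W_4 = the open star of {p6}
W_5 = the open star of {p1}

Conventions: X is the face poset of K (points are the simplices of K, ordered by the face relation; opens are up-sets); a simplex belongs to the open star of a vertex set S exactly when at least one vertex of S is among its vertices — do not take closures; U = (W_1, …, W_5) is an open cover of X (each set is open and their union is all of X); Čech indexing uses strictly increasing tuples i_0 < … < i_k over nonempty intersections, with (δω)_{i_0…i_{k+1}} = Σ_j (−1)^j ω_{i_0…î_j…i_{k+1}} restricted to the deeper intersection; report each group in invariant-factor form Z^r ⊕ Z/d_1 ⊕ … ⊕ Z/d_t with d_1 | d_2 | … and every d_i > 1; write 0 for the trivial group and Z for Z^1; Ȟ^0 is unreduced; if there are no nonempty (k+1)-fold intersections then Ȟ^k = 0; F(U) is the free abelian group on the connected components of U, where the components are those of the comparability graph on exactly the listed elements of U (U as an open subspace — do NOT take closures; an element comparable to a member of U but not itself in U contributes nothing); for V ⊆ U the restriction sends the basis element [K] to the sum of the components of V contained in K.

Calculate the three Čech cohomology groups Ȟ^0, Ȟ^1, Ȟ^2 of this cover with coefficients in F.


nonempty intersections:
  W1={{p7},{p3,p7},{p5,p7},{p3,p5,p7}} W2={{p2},{p3},{p1,p2},{p1,p3},{p2,p3},{p3,p5},{p3,p7},{p1,p2,p3},{p1,p3,p5},{p3,p5,p7}} W3={{p4},{p5},{p1,p4},{p1,p5},{p3,p5},{p4,p5},{p5,p7},{p1,p3,p5},{p1,p4,p5},{p3,p5,p7}} W4={{p6}} W5={{p1},{p1,p2},{p1,p3},{p1,p4},{p1,p5},{p1,p2,p3},{p1,p3,p5},{p1,p4,p5}}
  W12={{p3,p7},{p3,p5,p7}} W13={{p5,p7},{p3,p5,p7}} W23={{p3,p5},{p1,p3,p5},{p3,p5,p7}} W25={{p1,p2},{p1,p3},{p1,p2,p3},{p1,p3,p5}} W35={{p1,p4},{p1,p5},{p1,p3,p5},{p1,p4,p5}}
  W123={{p3,p5,p7}} W235={{p1,p3,p5}}
components per intersection:
  W1: {{p7},{p3,p7},{p5,p7},{p3,p5,p7}}
  W2: {{p2},{p3},{p1,p2},{p1,p3},{p2,p3},{p3,p5},{p3,p7},{p1,p2,p3},{p1,p3,p5},{p3,p5,p7}}
  W3: {{p4},{p5},{p1,p4},{p1,p5},{p3,p5},{p4,p5},{p5,p7},{p1,p3,p5},{p1,p4,p5},{p3,p5,p7}}
  W4: {{p6}}
  W5: {{p1},{p1,p2},{p1,p3},{p1,p4},{p1,p5},{p1,p2,p3},{p1,p3,p5},{p1,p4,p5}}
  W12: {{p3,p7},{p3,p5,p7}}
  W13: {{p5,p7},{p3,p5,p7}}
  W23: {{p3,p5},{p1,p3,p5},{p3,p5,p7}}
  W25: {{p1,p2},{p1,p3},{p1,p2,p3},{p1,p3,p5}}
  W35: {{p1,p4},{p1,p5},{p1,p3,p5},{p1,p4,p5}}
  W123: {{p3,p5,p7}}
  W235: {{p1,p3,p5}}
C dims 5,5,2; δ0: rk 3, SNF 1^3; δ1: rk 2, SNF 1^2
Ȟ^0: (5−3)−0=2 ⇒ Z^2
Ȟ^1: (5−2)−3=0 ⇒ 0
Ȟ^2: (2−0)−2=0 ⇒ 0

Ȟ^0 = Z^2; Ȟ^1 = 0; Ȟ^2 = 0


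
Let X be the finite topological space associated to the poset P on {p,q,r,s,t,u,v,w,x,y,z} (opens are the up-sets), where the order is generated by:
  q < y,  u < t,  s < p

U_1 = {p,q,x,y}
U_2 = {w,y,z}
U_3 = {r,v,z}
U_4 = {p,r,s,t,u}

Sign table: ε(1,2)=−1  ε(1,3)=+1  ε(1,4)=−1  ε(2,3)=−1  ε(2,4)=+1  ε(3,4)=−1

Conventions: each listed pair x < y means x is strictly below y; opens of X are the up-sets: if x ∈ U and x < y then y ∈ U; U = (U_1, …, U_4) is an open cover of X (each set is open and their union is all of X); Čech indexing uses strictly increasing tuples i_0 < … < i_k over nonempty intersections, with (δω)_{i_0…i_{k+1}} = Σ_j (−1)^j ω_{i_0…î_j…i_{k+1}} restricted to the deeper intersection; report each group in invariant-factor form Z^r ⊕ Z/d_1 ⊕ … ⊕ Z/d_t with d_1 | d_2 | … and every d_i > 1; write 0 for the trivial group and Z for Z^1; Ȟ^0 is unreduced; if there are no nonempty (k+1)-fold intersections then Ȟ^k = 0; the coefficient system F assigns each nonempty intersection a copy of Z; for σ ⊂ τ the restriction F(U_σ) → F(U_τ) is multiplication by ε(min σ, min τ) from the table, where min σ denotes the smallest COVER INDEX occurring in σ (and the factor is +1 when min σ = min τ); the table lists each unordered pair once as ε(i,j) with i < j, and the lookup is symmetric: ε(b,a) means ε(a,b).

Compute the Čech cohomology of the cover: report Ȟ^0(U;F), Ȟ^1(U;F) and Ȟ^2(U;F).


Ȟ^0 = Z, Ȟ^1 = Z, Ȟ^2 = 0

cover nerve:
  U12={y} U14={p} U23={z} U34={r}
C dims 4,4; δ0: rk 3, SNF 1^3
Ȟ^0: (4−3)−0=1 ⇒ Z
Ȟ^1: (4−0)−3=1 ⇒ Z
Ȟ^2: (0−0)−0=0 ⇒ 0


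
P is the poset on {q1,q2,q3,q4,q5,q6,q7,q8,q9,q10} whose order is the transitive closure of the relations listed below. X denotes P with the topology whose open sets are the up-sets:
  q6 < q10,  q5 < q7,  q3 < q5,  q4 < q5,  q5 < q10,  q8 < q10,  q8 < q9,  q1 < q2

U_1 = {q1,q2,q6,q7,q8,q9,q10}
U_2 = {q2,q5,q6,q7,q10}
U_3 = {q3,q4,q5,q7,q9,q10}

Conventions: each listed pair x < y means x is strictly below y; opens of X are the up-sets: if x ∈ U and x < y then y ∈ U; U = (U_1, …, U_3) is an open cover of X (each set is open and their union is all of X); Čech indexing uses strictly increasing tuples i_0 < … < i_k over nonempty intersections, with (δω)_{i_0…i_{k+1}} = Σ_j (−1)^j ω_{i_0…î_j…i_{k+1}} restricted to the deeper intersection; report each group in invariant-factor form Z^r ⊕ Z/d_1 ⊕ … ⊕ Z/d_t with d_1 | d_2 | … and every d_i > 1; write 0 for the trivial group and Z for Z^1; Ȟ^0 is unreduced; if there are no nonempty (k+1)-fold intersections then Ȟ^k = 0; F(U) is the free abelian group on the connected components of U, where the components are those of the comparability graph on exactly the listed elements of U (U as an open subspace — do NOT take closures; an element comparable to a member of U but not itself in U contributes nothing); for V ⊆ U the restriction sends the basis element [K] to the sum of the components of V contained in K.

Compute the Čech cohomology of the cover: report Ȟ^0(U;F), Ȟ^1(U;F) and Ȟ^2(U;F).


nonempty intersections:
  U12={q2,q6,q7,q10} U13={q7,q9,q10} U23={q5,q7,q10}
  U123={q7,q10}
components per intersection:
  U1: {q1,q2} {q6,q8,q9,q10} {q7}
  U2: {q2} {q5,q6,q7,q10}
  U3: {q3,q4,q5,q7,q10} {q9}
  U12: {q2} {q6,q10} {q7}
  U13: {q7} {q9} {q10}
  U23: {q5,q7,q10}
  U123: {q7} {q10}
C dims 7,7,2; δ0: rk 5, SNF 1^5; δ1: rk 2, SNF 1^2
Ȟ^0: (7−5)−0=2 ⇒ Z^2
Ȟ^1: (7−2)−5=0 ⇒ 0
Ȟ^2: (2−0)−2=0 ⇒ 0

Ȟ^0(U;F) ≅ Z^2, Ȟ^1(U;F) ≅ 0 and Ȟ^2(U;F) ≅ 0


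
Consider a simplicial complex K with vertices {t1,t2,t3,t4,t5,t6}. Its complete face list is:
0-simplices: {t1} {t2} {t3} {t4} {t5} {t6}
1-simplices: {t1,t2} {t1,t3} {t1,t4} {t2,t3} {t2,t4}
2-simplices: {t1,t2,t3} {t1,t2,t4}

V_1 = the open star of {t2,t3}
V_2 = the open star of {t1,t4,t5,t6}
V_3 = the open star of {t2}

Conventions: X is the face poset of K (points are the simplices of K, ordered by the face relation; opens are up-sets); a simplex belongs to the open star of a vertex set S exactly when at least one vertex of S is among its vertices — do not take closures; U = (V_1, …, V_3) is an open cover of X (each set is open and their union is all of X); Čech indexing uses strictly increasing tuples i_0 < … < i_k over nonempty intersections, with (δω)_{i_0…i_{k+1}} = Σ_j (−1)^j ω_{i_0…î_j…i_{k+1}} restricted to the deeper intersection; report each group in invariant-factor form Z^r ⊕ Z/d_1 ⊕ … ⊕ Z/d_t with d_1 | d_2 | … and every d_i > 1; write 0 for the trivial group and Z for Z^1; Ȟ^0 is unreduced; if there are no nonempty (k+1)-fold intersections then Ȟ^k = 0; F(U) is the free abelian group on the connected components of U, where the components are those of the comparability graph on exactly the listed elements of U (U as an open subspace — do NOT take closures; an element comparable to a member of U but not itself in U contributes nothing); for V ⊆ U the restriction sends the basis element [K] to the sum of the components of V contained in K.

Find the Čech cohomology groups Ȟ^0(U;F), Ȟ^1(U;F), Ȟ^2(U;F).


intersection data:
  V1={{t2},{t3},{t1,t2},{t1,t3},{t2,t3},{t2,t4},{t1,t2,t3},{t1,t2,t4}} V2={{t1},{t4},{t5},{t6},{t1,t2},{t1,t3},{t1,t4},{t2,t4},{t1,t2,t3},{t1,t2,t4}} V3={{t2},{t1,t2},{t2,t3},{t2,t4},{t1,t2,t3},{t1,t2,t4}}
  V12={{t1,t2},{t1,t3},{t2,t4},{t1,t2,t3},{t1,t2,t4}} V13={{t2},{t1,t2},{t2,t3},{t2,t4},{t1,t2,t3},{t1,t2,t4}} V23={{t1,t2},{t2,t4},{t1,t2,t3},{t1,t2,t4}}
  V123={{t1,t2},{t2,t4},{t1,t2,t3},{t1,t2,t4}}
components per intersection:
  V1: {{t2},{t3},{t1,t2},{t1,t3},{t2,t3},{t2,t4},{t1,t2,t3},{t1,t2,t4}}
  V2: {{t1},{t4},{t1,t2},{t1,t3},{t1,t4},{t2,t4},{t1,t2,t3},{t1,t2,t4}} {{t5}} {{t6}}
  V3: {{t2},{t1,t2},{t2,t3},{t2,t4},{t1,t2,t3},{t1,t2,t4}}
  V12: {{t1,t2},{t1,t3},{t2,t4},{t1,t2,t3},{t1,t2,t4}}
  V13: {{t2},{t1,t2},{t2,t3},{t2,t4},{t1,t2,t3},{t1,t2,t4}}
  V23: {{t1,t2},{t2,t4},{t1,t2,t3},{t1,t2,t4}}
  V123: {{t1,t2},{t2,t4},{t1,t2,t3},{t1,t2,t4}}
C dims 5,3,1; δ0: rk 2, SNF 1^2; δ1: rk 1, SNF 1^1
Ȟ^0 = (5 − 2) − 0 = 3, so Ȟ^0 ≅ Z^3
Ȟ^1 = (3 − 1) − 2 = 0, so Ȟ^1 ≅ 0
Ȟ^2 = (1 − 0) − 1 = 0, so Ȟ^2 ≅ 0

Ȟ^0 ≅ Z^3, Ȟ^1 ≅ 0, Ȟ^2 ≅ 0


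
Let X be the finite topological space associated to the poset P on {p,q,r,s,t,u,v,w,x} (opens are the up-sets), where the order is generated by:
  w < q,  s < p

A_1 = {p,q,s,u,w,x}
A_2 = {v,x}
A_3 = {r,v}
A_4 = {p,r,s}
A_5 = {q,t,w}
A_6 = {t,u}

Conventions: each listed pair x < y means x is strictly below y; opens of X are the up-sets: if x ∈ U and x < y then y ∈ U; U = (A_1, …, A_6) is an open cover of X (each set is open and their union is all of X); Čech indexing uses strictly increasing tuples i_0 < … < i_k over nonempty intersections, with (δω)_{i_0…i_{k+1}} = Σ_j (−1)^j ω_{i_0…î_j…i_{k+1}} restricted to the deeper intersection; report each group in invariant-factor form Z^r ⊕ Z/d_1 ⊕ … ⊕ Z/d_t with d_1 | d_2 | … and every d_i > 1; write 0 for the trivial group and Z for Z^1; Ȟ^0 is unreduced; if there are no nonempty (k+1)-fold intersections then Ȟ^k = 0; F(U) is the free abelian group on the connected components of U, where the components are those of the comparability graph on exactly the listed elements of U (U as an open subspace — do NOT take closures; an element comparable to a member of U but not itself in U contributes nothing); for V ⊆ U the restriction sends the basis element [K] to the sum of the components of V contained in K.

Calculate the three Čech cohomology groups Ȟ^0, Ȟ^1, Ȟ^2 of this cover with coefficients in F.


cover nerve:
  A12={x} A14={p,s} A15={q,w} A16={u} A23={v} A34={r} A56={t}
components per intersection:
  A1: {p,s} {q,w} {u} {x}
  A2: {v} {x}
  A3: {r} {v}
  A4: {p,s} {r}
  A5: {q,w} {t}
  A6: {t} {u}
  A12: {x}
  A14: {p,s}
  A15: {q,w}
  A16: {u}
  A23: {v}
  A34: {r}
  A56: {t}
C dims 14,7; δ0: rk 7, SNF 1^7
Ȟ^0: (14−7)−0=7 ⇒ Z^7
Ȟ^1: (7−0)−7=0 ⇒ 0
Ȟ^2: (0−0)−0=0 ⇒ 0

Ȟ^0 = Z^7, Ȟ^1 = 0, Ȟ^2 = 0


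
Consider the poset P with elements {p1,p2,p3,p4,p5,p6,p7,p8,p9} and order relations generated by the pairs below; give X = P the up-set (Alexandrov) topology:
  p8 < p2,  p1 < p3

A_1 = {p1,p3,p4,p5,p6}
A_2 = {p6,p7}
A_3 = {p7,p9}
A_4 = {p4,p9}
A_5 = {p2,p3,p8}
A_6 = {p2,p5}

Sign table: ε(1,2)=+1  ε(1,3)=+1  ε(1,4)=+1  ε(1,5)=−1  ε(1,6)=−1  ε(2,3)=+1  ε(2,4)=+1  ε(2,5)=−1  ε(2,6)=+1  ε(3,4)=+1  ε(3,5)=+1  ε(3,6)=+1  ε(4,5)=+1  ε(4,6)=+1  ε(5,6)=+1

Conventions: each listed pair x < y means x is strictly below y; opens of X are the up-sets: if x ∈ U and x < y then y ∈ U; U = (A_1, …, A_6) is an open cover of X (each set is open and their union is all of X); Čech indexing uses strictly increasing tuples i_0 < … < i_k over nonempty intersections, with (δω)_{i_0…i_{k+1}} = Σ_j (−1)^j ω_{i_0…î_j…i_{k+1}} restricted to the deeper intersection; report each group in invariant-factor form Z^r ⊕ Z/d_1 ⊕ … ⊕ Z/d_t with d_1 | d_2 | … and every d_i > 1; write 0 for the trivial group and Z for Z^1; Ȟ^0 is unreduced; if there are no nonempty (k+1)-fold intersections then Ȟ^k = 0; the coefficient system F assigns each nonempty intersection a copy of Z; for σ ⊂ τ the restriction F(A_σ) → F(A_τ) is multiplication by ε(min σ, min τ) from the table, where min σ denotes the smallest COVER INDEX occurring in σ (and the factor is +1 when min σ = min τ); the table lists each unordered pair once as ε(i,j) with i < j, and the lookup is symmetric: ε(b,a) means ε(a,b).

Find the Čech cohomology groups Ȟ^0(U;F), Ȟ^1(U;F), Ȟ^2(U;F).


Ȟ^0(U;F) ≅ Z, Ȟ^1(U;F) ≅ Z^2 and Ȟ^2(U;F) ≅ 0

nonempty overlaps:
  A12={p6} A14={p4} A15={p3} A16={p5} A23={p7} A34={p9} A56={p2}
C dims 6,7; δ0: rk 5, SNF 1^5
degree 0: 6−5−0 = 1 → Ȟ^0 ≅ Z
degree 1: 7−0−5 = 2 → Ȟ^1 ≅ Z^2
degree 2: 0−0−0 = 0 → Ȟ^2 ≅ 0


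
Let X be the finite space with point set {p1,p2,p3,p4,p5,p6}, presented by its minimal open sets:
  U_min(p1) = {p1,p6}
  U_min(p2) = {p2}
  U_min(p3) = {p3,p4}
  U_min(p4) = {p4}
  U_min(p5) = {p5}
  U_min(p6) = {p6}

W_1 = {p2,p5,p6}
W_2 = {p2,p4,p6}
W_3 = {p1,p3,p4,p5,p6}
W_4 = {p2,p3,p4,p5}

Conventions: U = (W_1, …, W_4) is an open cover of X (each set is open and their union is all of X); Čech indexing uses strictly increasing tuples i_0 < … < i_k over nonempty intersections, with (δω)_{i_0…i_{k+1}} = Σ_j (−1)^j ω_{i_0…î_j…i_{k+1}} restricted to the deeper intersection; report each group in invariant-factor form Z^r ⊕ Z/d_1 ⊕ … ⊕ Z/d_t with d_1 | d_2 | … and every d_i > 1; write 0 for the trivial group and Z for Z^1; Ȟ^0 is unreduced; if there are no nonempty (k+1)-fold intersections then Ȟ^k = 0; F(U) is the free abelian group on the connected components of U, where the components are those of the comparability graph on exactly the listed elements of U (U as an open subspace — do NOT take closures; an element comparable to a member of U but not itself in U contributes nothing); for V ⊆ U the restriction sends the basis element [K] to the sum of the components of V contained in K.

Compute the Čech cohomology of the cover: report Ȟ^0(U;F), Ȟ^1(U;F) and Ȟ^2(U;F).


cover nerve:
  W12={p2,p6} W13={p5,p6} W14={p2,p5} W23={p4,p6} W24={p2,p4} W34={p3,p4,p5}
  W123={p6} W124={p2} W134={p5} W234={p4}
components per intersection:
  W1: {p2} {p5} {p6}
  W2: {p2} {p4} {p6}
  W3: {p1,p6} {p3,p4} {p5}
  W4: {p2} {p3,p4} {p5}
  W12: {p2} {p6}
  W13: {p5} {p6}
  W14: {p2} {p5}
  W23: {p4} {p6}
  W24: {p2} {p4}
  W34: {p3,p4} {p5}
  W123: {p6}
  W124: {p2}
  W134: {p5}
  W234: {p4}
C dims 12,12,4; δ0: rk 8, SNF 1^8; δ1: rk 4, SNF 1^4
Ȟ^0: (12−8)−0=4 ⇒ Z^4
Ȟ^1: (12−4)−8=0 ⇒ 0
Ȟ^2: (4−0)−4=0 ⇒ 0

Ȟ^0 ≅ Z^4, Ȟ^1 ≅ 0 and Ȟ^2 ≅ 0


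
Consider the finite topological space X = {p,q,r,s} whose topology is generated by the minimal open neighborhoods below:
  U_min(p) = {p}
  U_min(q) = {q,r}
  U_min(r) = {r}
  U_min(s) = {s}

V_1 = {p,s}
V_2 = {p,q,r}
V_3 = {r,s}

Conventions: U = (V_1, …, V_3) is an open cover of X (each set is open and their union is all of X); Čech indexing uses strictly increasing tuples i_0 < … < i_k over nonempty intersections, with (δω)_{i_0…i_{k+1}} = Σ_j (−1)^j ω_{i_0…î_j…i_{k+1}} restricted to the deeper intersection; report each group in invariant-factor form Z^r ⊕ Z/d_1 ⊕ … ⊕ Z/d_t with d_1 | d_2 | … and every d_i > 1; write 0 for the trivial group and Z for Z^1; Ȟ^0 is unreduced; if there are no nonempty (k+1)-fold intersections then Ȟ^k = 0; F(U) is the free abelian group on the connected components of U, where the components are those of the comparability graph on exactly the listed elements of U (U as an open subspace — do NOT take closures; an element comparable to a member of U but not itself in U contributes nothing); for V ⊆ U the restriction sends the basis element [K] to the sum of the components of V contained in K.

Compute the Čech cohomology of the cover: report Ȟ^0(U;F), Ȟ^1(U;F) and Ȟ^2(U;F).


nerve simplices:
  V12={p} V13={s} V23={r}
components per intersection:
  V1: {p} {s}
  V2: {p} {q,r}
  V3: {r} {s}
  V12: {p}
  V13: {s}
  V23: {r}
C dims 6,3; δ0: rk 3, SNF 1^3
degree 0: 6−3−0 = 3 → Ȟ^0 ≅ Z^3
degree 1: 3−0−3 = 0 → Ȟ^1 ≅ 0
degree 2: 0−0−0 = 0 → Ȟ^2 ≅ 0

Ȟ^0 = Z^3, Ȟ^1 = 0, Ȟ^2 = 0


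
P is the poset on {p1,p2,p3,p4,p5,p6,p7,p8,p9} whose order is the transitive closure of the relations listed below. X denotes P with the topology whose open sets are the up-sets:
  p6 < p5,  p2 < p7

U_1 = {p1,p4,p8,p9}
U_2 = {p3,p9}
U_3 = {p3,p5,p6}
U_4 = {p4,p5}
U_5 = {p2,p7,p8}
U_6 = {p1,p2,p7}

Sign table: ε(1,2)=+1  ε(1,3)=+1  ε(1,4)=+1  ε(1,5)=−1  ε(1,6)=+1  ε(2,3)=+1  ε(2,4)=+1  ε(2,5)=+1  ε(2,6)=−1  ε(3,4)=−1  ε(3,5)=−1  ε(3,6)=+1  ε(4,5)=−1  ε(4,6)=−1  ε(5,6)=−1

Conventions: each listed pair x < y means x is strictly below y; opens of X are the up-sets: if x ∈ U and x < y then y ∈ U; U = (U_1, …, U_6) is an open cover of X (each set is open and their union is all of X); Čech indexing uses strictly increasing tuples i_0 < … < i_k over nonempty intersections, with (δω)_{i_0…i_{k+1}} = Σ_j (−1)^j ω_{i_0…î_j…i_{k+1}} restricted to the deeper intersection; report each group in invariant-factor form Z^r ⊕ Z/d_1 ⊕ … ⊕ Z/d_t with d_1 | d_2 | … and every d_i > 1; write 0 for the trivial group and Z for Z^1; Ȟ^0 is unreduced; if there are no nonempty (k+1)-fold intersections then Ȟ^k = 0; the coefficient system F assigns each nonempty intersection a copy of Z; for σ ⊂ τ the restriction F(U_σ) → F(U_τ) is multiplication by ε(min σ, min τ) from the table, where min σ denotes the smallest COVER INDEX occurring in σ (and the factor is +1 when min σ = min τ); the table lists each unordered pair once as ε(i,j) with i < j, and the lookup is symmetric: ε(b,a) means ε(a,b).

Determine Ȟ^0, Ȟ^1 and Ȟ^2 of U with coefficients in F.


intersection data:
  U12={p9} U14={p4} U15={p8} U16={p1} U23={p3} U34={p5} U56={p2,p7}
C dims 6,7; δ0: rk 6, SNF 1^5·2
Ȟ^0 = (6 − 6) − 0 = 0, so Ȟ^0 ≅ 0
Ȟ^1 = (7 − 0) − 6 = 1 plus torsion [2], so Ȟ^1 ≅ Z ⊕ Z/2
Ȟ^2 = (0 − 0) − 0 = 0, so Ȟ^2 ≅ 0

Ȟ^0 = 0, Ȟ^1 = Z ⊕ Z/2 and Ȟ^2 = 0


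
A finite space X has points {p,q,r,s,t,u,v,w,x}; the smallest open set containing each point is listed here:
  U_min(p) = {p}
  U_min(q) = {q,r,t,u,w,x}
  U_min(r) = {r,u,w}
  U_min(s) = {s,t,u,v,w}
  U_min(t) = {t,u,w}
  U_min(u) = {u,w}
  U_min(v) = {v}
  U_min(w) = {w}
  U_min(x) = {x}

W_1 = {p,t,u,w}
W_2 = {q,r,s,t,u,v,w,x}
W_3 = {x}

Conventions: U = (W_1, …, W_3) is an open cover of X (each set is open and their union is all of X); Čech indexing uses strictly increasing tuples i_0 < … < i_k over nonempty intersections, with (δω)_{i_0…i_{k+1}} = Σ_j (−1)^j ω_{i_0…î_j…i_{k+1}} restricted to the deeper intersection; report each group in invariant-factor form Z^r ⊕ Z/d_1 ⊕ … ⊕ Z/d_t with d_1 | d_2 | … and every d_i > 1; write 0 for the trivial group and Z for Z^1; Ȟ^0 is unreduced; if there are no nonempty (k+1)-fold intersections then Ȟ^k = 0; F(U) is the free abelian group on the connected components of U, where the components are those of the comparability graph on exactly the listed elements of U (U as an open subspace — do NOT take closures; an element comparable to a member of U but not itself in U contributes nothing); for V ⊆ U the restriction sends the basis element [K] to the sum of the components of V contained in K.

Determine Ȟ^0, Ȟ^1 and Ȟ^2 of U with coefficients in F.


Ȟ^0(U;F) ≅ Z^2, Ȟ^1(U;F) ≅ 0, Ȟ^2(U;F) ≅ 0

nerve simplices:
  W12={t,u,w} W23={x}
components per intersection:
  W1: {p} {t,u,w}
  W2: {q,r,s,t,u,v,w,x}
  W3: {x}
  W12: {t,u,w}
  W23: {x}
C dims 4,2; δ0: rk 2, SNF 1^2
degree 0: 4−2−0 = 2 → Ȟ^0 ≅ Z^2
degree 1: 2−0−2 = 0 → Ȟ^1 ≅ 0
degree 2: 0−0−0 = 0 → Ȟ^2 ≅ 0


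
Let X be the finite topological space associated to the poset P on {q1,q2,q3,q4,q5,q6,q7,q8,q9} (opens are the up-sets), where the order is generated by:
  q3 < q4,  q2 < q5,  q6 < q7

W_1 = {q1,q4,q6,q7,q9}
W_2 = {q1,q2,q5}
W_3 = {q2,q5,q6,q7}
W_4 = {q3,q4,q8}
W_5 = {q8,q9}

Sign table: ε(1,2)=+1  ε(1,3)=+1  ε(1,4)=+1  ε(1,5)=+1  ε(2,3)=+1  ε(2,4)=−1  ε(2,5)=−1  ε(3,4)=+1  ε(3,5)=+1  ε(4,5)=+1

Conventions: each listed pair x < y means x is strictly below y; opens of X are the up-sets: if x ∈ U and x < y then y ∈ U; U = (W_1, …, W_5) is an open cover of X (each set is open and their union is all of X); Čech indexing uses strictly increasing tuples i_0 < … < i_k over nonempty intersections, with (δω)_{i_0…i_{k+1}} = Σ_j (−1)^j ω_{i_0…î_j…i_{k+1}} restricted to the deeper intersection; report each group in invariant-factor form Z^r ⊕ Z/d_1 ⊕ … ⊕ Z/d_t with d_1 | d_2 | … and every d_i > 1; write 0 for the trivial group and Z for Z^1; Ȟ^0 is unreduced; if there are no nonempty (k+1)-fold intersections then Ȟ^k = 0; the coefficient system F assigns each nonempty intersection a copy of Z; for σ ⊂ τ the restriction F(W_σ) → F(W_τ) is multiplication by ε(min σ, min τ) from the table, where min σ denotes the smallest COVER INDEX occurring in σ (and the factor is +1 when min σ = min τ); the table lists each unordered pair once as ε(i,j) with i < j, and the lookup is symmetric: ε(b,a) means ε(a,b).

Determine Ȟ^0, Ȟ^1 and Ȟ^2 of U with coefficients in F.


Ȟ^0 ≅ Z, Ȟ^1 ≅ Z^2 and Ȟ^2 ≅ 0

intersection data:
  W12={q1} W13={q6,q7} W14={q4} W15={q9} W23={q2,q5} W45={q8}
C dims 5,6; δ0: rk 4, SNF 1^4
Ȟ^0 = (5 − 4) − 0 = 1, so Ȟ^0 ≅ Z
Ȟ^1 = (6 − 0) − 4 = 2, so Ȟ^1 ≅ Z^2
Ȟ^2 = (0 − 0) − 0 = 0, so Ȟ^2 ≅ 0


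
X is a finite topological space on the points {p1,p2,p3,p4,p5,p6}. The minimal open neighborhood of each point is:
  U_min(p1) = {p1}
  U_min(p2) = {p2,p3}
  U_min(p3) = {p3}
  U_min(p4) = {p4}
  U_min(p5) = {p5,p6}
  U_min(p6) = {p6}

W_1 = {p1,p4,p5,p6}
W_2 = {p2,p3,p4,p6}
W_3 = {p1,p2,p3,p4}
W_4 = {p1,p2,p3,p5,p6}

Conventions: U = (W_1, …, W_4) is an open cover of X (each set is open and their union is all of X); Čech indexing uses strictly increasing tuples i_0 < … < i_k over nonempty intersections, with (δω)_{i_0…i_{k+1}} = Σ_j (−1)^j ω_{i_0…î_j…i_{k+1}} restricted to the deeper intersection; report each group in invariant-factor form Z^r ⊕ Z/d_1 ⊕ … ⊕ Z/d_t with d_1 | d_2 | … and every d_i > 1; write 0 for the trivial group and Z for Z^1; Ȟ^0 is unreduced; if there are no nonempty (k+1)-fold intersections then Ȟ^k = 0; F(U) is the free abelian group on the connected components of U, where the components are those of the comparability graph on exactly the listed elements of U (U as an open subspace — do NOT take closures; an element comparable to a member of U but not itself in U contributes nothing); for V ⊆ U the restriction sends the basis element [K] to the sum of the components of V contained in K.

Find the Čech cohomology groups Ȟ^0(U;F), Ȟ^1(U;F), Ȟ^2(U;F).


nonempty intersections:
  W12={p4,p6} W13={p1,p4} W14={p1,p5,p6} W23={p2,p3,p4} W24={p2,p3,p6} W34={p1,p2,p3}
  W123={p4} W124={p6} W134={p1} W234={p2,p3}
components per intersection:
  W1: {p1} {p4} {p5,p6}
  W2: {p2,p3} {p4} {p6}
  W3: {p1} {p2,p3} {p4}
  W4: {p1} {p2,p3} {p5,p6}
  W12: {p4} {p6}
  W13: {p1} {p4}
  W14: {p1} {p5,p6}
  W23: {p2,p3} {p4}
  W24: {p2,p3} {p6}
  W34: {p1} {p2,p3}
  W123: {p4}
  W124: {p6}
  W134: {p1}
  W234: {p2,p3}
C dims 12,12,4; δ0: rk 8, SNF 1^8; δ1: rk 4, SNF 1^4
Ȟ^0: (12−8)−0=4 ⇒ Z^4
Ȟ^1: (12−4)−8=0 ⇒ 0
Ȟ^2: (4−0)−4=0 ⇒ 0

Ȟ^0 = Z^4, Ȟ^1 = 0 and Ȟ^2 = 0


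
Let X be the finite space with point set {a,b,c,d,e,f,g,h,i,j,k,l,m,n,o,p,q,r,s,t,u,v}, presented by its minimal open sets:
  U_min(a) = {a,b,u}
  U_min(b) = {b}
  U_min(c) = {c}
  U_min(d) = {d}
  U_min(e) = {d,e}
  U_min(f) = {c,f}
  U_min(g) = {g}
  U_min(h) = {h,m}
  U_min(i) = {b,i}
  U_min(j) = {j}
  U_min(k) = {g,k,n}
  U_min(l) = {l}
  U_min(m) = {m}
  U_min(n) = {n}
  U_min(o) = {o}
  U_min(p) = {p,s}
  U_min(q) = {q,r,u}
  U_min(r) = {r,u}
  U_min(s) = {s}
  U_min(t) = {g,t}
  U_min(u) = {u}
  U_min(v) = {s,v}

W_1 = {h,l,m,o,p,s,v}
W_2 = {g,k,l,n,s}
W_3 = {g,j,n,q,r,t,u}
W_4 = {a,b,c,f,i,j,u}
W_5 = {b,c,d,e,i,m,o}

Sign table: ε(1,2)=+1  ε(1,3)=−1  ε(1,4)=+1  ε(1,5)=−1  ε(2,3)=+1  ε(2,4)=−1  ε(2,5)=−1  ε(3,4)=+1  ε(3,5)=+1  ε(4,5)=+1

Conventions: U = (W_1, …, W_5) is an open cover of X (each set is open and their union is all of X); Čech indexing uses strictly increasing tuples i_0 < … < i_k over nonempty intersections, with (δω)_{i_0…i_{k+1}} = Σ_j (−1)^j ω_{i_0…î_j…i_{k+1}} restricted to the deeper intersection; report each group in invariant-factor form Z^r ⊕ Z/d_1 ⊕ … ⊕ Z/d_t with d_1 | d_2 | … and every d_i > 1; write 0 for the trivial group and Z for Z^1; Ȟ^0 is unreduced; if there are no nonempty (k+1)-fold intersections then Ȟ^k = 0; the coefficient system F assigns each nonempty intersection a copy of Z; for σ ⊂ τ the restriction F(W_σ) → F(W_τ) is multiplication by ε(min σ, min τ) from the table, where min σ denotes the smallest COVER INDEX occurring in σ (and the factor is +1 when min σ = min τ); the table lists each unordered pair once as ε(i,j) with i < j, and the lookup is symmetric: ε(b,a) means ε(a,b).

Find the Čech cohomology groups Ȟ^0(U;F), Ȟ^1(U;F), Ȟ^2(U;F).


intersection data:
  W12={l,s} W15={m,o} W23={g,n} W34={j,u} W45={b,c,i}
C dims 5,5; δ0: rk 5, SNF 1^4·2
Ȟ^0 = (5 − 5) − 0 = 0, so Ȟ^0 ≅ 0
Ȟ^1 = (5 − 0) − 5 = 0 plus torsion [2], so Ȟ^1 ≅ Z/2
Ȟ^2 = (0 − 0) − 0 = 0, so Ȟ^2 ≅ 0

Ȟ^0(U;F) ≅ 0; Ȟ^1(U;F) ≅ Z/2; Ȟ^2(U;F) ≅ 0


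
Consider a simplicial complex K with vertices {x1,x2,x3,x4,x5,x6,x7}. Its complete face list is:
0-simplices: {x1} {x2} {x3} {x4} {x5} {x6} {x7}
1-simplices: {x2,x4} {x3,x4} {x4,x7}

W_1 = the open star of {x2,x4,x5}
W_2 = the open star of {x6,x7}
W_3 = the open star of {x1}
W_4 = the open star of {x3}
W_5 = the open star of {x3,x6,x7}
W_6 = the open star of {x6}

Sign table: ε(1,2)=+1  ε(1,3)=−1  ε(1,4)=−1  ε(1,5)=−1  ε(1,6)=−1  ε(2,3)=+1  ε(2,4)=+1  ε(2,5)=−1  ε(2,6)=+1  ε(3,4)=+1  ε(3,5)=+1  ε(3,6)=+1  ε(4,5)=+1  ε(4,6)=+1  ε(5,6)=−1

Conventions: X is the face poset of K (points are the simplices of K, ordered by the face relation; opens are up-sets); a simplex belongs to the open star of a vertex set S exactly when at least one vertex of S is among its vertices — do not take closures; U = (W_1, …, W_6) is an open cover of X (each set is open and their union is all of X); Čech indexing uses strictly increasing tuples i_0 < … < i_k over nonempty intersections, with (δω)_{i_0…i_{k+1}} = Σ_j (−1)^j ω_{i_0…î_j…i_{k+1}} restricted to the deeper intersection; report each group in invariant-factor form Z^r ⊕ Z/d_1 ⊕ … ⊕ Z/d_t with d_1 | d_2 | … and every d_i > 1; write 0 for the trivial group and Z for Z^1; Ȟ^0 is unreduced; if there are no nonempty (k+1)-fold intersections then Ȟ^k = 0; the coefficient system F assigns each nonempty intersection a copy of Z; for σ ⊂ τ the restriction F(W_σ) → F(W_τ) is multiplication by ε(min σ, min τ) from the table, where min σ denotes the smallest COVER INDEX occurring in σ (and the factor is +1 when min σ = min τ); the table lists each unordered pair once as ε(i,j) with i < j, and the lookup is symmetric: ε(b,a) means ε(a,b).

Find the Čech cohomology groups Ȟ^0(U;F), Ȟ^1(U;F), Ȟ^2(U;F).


Ȟ^0 = Z^2, Ȟ^1 = 0 and Ȟ^2 = 0

nerve simplices:
  W1={{x2},{x4},{x5},{x2,x4},{x3,x4},{x4,x7}} W2={{x6},{x7},{x4,x7}} W3={{x1}} W4={{x3},{x3,x4}} W5={{x3},{x6},{x7},{x3,x4},{x4,x7}} W6={{x6}}
  W12={{x4,x7}} W14={{x3,x4}} W15={{x3,x4},{x4,x7}} W25={{x6},{x7},{x4,x7}} W26={{x6}} W45={{x3},{x3,x4}} W56={{x6}}
  W125={{x4,x7}} W145={{x3,x4}} W256={{x6}}
C dims 6,7,3; δ0: rk 4, SNF 1^4; δ1: rk 3, SNF 1^3
degree 0: 6−4−0 = 2 → Ȟ^0 ≅ Z^2
degree 1: 7−3−4 = 0 → Ȟ^1 ≅ 0
degree 2: 3−0−3 = 0 → Ȟ^2 ≅ 0


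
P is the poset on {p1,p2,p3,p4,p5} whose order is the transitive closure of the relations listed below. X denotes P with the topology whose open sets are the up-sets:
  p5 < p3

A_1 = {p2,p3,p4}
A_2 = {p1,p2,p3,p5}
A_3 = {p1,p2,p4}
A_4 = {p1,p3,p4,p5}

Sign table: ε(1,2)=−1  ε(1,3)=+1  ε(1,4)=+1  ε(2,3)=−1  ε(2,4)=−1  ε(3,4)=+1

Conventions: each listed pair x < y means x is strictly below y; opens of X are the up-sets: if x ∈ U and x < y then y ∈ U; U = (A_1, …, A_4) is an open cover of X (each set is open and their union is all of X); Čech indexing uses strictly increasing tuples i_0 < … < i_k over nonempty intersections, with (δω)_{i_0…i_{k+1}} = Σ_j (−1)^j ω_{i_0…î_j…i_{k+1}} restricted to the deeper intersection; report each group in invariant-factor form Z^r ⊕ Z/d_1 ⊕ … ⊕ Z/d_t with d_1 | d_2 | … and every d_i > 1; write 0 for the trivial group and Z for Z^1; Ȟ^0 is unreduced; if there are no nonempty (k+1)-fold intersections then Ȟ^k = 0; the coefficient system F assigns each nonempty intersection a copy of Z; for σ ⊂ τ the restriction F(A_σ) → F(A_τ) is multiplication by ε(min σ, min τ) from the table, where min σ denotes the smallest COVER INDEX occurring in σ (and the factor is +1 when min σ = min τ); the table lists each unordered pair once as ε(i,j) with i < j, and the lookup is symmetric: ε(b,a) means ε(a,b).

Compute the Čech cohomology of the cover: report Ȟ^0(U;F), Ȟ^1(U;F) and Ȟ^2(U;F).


Ȟ^0 = Z; Ȟ^1 = 0; Ȟ^2 = Z

nonempty intersections:
  A12={p2,p3} A13={p2,p4} A14={p3,p4} A23={p1,p2} A24={p1,p3,p5} A34={p1,p4}
  A123={p2} A124={p3} A134={p4} A234={p1}
C dims 4,6,4; δ0: rk 3, SNF 1^3; δ1: rk 3, SNF 1^3
Ȟ^0: (4−3)−0=1 ⇒ Z
Ȟ^1: (6−3)−3=0 ⇒ 0
Ȟ^2: (4−0)−3=1 ⇒ Z
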